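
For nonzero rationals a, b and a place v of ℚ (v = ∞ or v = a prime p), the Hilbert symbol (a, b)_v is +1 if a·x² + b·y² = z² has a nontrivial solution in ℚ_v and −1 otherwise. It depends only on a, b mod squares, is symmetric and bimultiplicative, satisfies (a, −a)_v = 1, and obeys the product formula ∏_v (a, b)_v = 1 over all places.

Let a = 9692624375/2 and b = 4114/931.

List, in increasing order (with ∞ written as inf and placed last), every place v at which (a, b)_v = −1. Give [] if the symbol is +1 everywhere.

[17, 19]

Mod squares: a ≡ 238, b ≡ 646. Check v ∈ {∞, 2, 5, 7, 11, 17, 19}.
v=17: a=17^1·(≡14), b=17^1·(≡16) mod 17; (14|17)=-1, (16|17)=+1; (−1)^{1·1·8}·(-1)^1·(+1)^1 = -1.
v=7: a=7^1·(≡6), b=7^-2·(≡1) mod 7; (6|7)=-1, (1|7)=+1; (−1)^{1·-2·3}·(-1)^-2·(+1)^1 = +1.
v=∞: 238 > 0 and 646 > 0  ⇒  (a,b)_∞ = +1.
v=5: a=5^4·(≡2), b=5^0·(≡4) mod 5; (2|5)=-1, (4|5)=+1; (−1)^{4·0·2}·(-1)^0·(+1)^4 = +1.
v=11: a=11^0·(≡8), b=11^2·(≡8) mod 11; (8|11)=-1, (8|11)=-1; (−1)^{0·2·5}·(-1)^2·(-1)^0 = +1.
v=19: a=19^4·(≡14), b=19^-1·(≡13) mod 19; (14|19)=-1, (13|19)=-1; (−1)^{4·-1·9}·(-1)^-1·(-1)^4 = -1.
v=2: v_2(a)=-1, v_2(b)=1; units ≡ 7, 3 (mod 8); ε·ε+αω+βω = 1·1+-1·1+1·0 ≡ 0  ⇒  (a,b)_2 = +1.
Ram(238, 646) = {17, 19}; no ℚ_17-point on the conic.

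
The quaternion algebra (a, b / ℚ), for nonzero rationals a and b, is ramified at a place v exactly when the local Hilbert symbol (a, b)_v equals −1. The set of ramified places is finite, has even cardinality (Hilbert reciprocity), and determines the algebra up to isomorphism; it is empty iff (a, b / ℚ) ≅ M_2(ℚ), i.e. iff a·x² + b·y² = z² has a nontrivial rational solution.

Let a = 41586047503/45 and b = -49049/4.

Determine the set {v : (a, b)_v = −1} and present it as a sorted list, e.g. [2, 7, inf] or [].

Mod squares: a ≡ 35, b ≡ -1001. Check v ∈ {∞, 2, 3, 5, 7, 11, 13}.
v=11: a=11^4·(≡7), b=11^1·(≡10) mod 11; (7|11)=-1, (10|11)=-1; (−1)^{4·1·5}·(-1)^1·(-1)^4 = -1.
v=∞: 35 > 0 and -1001 < 0  ⇒  (a,b)_∞ = +1.
v=7: a=7^5·(≡6), b=7^3·(≡1) mod 7; (6|7)=-1, (1|7)=+1; (−1)^{5·3·3}·(-1)^3·(+1)^5 = +1.
v=13: a=13^2·(≡12), b=13^1·(≡9) mod 13; (12|13)=+1, (9|13)=+1; (−1)^{2·1·6}·(+1)^1·(+1)^2 = +1.
v=3: a=3^-2·(≡2), b=3^0·(≡1) mod 3; (2|3)=-1, (1|3)=+1; (−1)^{-2·0·1}·(-1)^0·(+1)^-2 = +1.
v=2: v_2(a)=0, v_2(b)=-2; units ≡ 3, 7 (mod 8); ε·ε+αω+βω = 1·1+0·0+-2·1 ≡ 1  ⇒  (a,b)_2 = -1.
v=5: a=5^-1·(≡2), b=5^0·(≡4) mod 5; (2|5)=-1, (4|5)=+1; (−1)^{-1·0·2}·(-1)^0·(+1)^-1 = +1.
(35, -1001 / ℚ) ramifies at {2, 11}: a division algebra.

[2, 11]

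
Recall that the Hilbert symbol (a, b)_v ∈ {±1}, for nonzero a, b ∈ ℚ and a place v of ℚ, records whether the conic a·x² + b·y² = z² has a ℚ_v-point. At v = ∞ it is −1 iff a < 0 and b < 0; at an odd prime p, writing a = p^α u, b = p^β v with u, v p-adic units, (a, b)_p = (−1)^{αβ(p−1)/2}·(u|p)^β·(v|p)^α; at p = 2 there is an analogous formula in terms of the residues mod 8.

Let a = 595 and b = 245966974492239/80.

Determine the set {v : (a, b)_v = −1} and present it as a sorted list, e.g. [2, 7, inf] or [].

[2, 7]

(a, b) ≡ (595, 12155) mod (ℚ^×)²; places V = {2, 3, 5, 7, 11, 13, 17, ∞}.
(a,b)_17: α=1, u≡1; β=3, v≡4 (mod 17); (1|17)=+1, (4|17)=+1; sign (−1)^0·+1^3·+1^1 = +1.
(a,b)_∞: sgn(595)=+, sgn(12155)=+, so +1.
(a,b)_3: α=0, u≡1; β=10, v≡2 (mod 3); (1|3)=+1, (2|3)=-1; sign (−1)^0·+1^10·-1^0 = +1.
(a,b)_13: α=0, u≡10; β=1, v≡3 (mod 13); (10|13)=+1, (3|13)=+1; sign (−1)^0·+1^1·+1^0 = +1.
(a,b)_11: α=0, u≡1; β=3, v≡5 (mod 11); (1|11)=+1, (5|11)=+1; sign (−1)^0·+1^3·+1^0 = +1.
(a,b)_5: α=1, u≡4; β=-1, v≡4 (mod 5); (4|5)=+1, (4|5)=+1; sign (−1)^0·+1^-1·+1^1 = +1.
(a,b)_7: α=1, u≡1; β=2, v≡6 (mod 7); (1|7)=+1, (6|7)=-1; sign (−1)^0·+1^2·-1^1 = -1.
(a,b)_2: α=0, β=-4; u≡3, v≡3 (mod 8); ε(u)ε(v)=1·1, αω(v)=0·1, βω(u)=-4·1; sum ≡ 1  ⇒  -1.
|Ram(595, 12155)| = 2, even; anisotropic at {2, 7}.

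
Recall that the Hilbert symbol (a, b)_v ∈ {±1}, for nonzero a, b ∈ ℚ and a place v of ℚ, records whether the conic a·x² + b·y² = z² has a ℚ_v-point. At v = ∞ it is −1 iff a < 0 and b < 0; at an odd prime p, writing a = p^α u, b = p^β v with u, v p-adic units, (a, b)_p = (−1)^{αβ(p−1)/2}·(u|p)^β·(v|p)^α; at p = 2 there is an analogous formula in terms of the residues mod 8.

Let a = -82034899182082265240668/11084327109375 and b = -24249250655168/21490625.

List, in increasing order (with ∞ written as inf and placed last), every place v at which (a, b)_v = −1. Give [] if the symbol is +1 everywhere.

[3, inf]

(a, b) ≡ (-105, -95095) mod (ℚ^×)²; places V = {2, 3, 5, 7, 11, 13, 19, 23, ∞}.
(a,b)_23: α=-4, u≡7; β=-2, v≡7 (mod 23); (7|23)=-1, (7|23)=-1; sign (−1)^0·-1^-2·-1^-4 = +1.
(a,b)_5: α=-7, u≡1; β=-5, v≡1 (mod 5); (1|5)=+1, (1|5)=+1; sign (−1)^0·+1^-5·+1^-7 = +1.
(a,b)_11: α=10, u≡4; β=5, v≡1 (mod 11); (4|11)=+1, (1|11)=+1; sign (−1)^0·+1^5·+1^10 = +1.
(a,b)_2: α=2, β=6; u≡7, v≡1 (mod 8); ε(u)ε(v)=1·0, αω(v)=2·0, βω(u)=6·0; sum ≡ 0  ⇒  +1.
(a,b)_3: α=-1, u≡1; β=0, v≡2 (mod 3); (1|3)=+1, (2|3)=-1; sign (−1)^0·+1^0·-1^-1 = -1.
(a,b)_∞: sgn(-105)=−, sgn(-95095)=−, so -1.
(a,b)_13: α=-2, u≡9; β=-1, v≡12 (mod 13); (9|13)=+1, (12|13)=+1; sign (−1)^0·+1^-1·+1^-2 = +1.
(a,b)_19: α=6, u≡1; β=3, v≡16 (mod 19); (1|19)=+1, (16|19)=+1; sign (−1)^0·+1^3·+1^6 = +1.
(a,b)_7: α=5, u≡6; β=3, v≡1 (mod 7); (6|7)=-1, (1|7)=+1; sign (−1)^1·-1^3·+1^5 = +1.
(-105, -95095 / ℚ) ramifies at {3, ∞}: a division algebra.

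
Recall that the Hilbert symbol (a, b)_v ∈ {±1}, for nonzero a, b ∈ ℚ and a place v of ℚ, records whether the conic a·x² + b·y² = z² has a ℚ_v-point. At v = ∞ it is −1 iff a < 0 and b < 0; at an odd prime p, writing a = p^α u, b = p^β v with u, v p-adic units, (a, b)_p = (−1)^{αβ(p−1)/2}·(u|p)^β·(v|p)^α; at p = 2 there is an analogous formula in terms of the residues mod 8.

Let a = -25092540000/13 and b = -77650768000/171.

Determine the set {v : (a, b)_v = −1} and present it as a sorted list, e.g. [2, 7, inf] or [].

[2, 5, 23, inf]

(a, b) ≡ (-3624478, -2470) mod (ℚ^×)²; places V = {2, 3, 5, 11, 13, 19, 23, 29, 47, ∞}.
(a,b)_2: α=5, β=7; u≡1, v≡5 (mod 8); ε(u)ε(v)=0·0, αω(v)=5·1, βω(u)=7·0; sum ≡ 1  ⇒  -1.
(a,b)_47: α=0, u≡8; β=2, v≡8 (mod 47); (8|47)=+1, (8|47)=+1; sign (−1)^0·+1^2·+1^0 = +1.
(a,b)_∞: sgn(-3624478)=−, sgn(-2470)=−, so -1.
(a,b)_23: α=1, u≡7; β=0, v≡5 (mod 23); (7|23)=-1, (5|23)=-1; sign (−1)^0·-1^0·-1^1 = -1.
(a,b)_29: α=1, u≡14; β=0, v≡16 (mod 29); (14|29)=-1, (16|29)=+1; sign (−1)^0·-1^0·+1^1 = +1.
(a,b)_3: α=2, u≡2; β=-2, v≡2 (mod 3); (2|3)=-1, (2|3)=-1; sign (−1)^0·-1^-2·-1^2 = +1.
(a,b)_13: α=-1, u≡5; β=3, v≡5 (mod 13); (5|13)=-1, (5|13)=-1; sign (−1)^0·-1^3·-1^-1 = +1.
(a,b)_5: α=4, u≡2; β=3, v≡1 (mod 5); (2|5)=-1, (1|5)=+1; sign (−1)^0·-1^3·+1^4 = -1.
(a,b)_19: α=1, u≡16; β=-1, v≡12 (mod 19); (16|19)=+1, (12|19)=-1; sign (−1)^1·+1^-1·-1^1 = +1.
(a,b)_11: α=1, u≡2; β=0, v≡5 (mod 11); (2|11)=-1, (5|11)=+1; sign (−1)^0·-1^0·+1^1 = +1.
(-3624478, -2470 / ℚ) ramifies at {2, 5, 23, ∞}: a division algebra.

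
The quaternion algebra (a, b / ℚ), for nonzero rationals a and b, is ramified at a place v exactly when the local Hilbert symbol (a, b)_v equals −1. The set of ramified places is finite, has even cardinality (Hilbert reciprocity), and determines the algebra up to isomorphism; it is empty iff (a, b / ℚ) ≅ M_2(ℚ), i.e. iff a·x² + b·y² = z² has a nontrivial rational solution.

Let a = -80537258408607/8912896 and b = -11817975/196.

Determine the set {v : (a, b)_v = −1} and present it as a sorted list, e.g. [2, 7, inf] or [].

Mod squares: a ≡ -5599902, b ≡ -472719. Check v ∈ {∞, 2, 3, 5, 7, 11, 13, 17, 23, 31}.
v=7: a=7^3·(≡1), b=7^-2·(≡5) mod 7; (1|7)=+1, (5|7)=-1; (−1)^{3·-2·3}·(+1)^-2·(-1)^3 = -1.
v=∞: -5599902 < 0 and -472719 < 0  ⇒  (a,b)_∞ = -1.
v=13: a=13^2·(≡3), b=13^1·(≡2) mod 13; (3|13)=+1, (2|13)=-1; (−1)^{2·1·6}·(+1)^1·(-1)^2 = +1.
v=2: v_2(a)=-19, v_2(b)=-2; units ≡ 1, 1 (mod 8); ε·ε+αω+βω = 0·0+-19·0+-2·0 ≡ 0  ⇒  (a,b)_2 = +1.
v=3: a=3^11·(≡2), b=3^1·(≡2) mod 3; (2|3)=-1, (2|3)=-1; (−1)^{11·1·1}·(-1)^1·(-1)^11 = -1.
v=31: a=31^1·(≡12), b=31^1·(≡23) mod 31; (12|31)=-1, (23|31)=-1; (−1)^{1·1·15}·(-1)^1·(-1)^1 = -1.
v=17: a=17^-1·(≡3), b=17^1·(≡12) mod 17; (3|17)=-1, (12|17)=-1; (−1)^{-1·1·8}·(-1)^1·(-1)^-1 = +1.
v=11: a=11^1·(≡5), b=11^0·(≡2) mod 11; (5|11)=+1, (2|11)=-1; (−1)^{1·0·5}·(+1)^0·(-1)^1 = -1.
v=23: a=23^1·(≡1), b=23^1·(≡13) mod 23; (1|23)=+1, (13|23)=+1; (−1)^{1·1·11}·(+1)^1·(+1)^1 = -1.
v=5: a=5^0·(≡3), b=5^2·(≡1) mod 5; (3|5)=-1, (1|5)=+1; (−1)^{0·2·2}·(-1)^2·(+1)^0 = +1.
Ram(-5599902, -472719) = {3, 7, 11, 23, 31, ∞}; no ℚ_3-point on the conic.

[3, 7, 11, 23, 31, inf]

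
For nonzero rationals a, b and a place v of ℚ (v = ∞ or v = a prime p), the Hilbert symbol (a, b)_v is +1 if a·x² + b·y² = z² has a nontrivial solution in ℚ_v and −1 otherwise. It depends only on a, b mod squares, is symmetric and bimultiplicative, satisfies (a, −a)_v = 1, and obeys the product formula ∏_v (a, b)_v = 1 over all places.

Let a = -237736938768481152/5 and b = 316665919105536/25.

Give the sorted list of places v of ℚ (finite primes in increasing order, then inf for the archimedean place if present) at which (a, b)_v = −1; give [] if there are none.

[3, 13]

Mod squares: a ≡ -248710, b ≡ 25194. Check v ∈ {∞, 2, 3, 5, 7, 11, 13, 17, 19}.
v=13: a=13^4·(≡7), b=13^3·(≡1) mod 13; (7|13)=-1, (1|13)=+1; (−1)^{4·3·6}·(-1)^3·(+1)^4 = -1.
v=17: a=17^1·(≡3), b=17^1·(≡14) mod 17; (3|17)=-1, (14|17)=-1; (−1)^{1·1·8}·(-1)^1·(-1)^1 = +1.
v=7: a=7^5·(≡2), b=7^4·(≡2) mod 7; (2|7)=+1, (2|7)=+1; (−1)^{5·4·3}·(+1)^4·(+1)^5 = +1.
v=5: a=5^-1·(≡3), b=5^-2·(≡1) mod 5; (3|5)=-1, (1|5)=+1; (−1)^{-1·-2·2}·(-1)^-2·(+1)^-1 = +1.
v=2: v_2(a)=7, v_2(b)=9; units ≡ 5, 5 (mod 8); ε·ε+αω+βω = 0·0+7·1+9·1 ≡ 0  ⇒  (a,b)_2 = +1.
v=∞: -248710 < 0 and 25194 > 0  ⇒  (a,b)_∞ = +1.
v=3: a=3^2·(≡2), b=3^1·(≡1) mod 3; (2|3)=-1, (1|3)=+1; (−1)^{2·1·1}·(-1)^1·(+1)^2 = -1.
v=11: a=11^3·(≡10), b=11^2·(≡4) mod 11; (10|11)=-1, (4|11)=+1; (−1)^{3·2·5}·(-1)^2·(+1)^3 = +1.
v=19: a=19^1·(≡6), b=19^1·(≡18) mod 19; (6|19)=+1, (18|19)=-1; (−1)^{1·1·9}·(+1)^1·(-1)^1 = +1.
|Ram(-248710, 25194)| = 2, even; anisotropic at {3, 13}.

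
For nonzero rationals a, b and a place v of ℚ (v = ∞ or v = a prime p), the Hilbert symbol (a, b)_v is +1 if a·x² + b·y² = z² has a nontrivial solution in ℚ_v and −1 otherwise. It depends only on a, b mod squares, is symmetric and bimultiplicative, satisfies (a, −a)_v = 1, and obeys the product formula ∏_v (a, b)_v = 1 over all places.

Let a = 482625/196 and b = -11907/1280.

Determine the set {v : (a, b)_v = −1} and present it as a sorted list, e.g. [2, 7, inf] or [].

(a, b) ≡ (2145, -15) mod (ℚ^×)²; places V = {2, 3, 5, 7, 11, 13, ∞}.
(a,b)_∞: sgn(2145)=+, sgn(-15)=−, so +1.
(a,b)_3: α=3, u≡1; β=5, v≡1 (mod 3); (1|3)=+1, (1|3)=+1; sign (−1)^1·+1^5·+1^3 = -1.
(a,b)_7: α=-2, u≡6; β=2, v≡5 (mod 7); (6|7)=-1, (5|7)=-1; sign (−1)^0·-1^2·-1^-2 = +1.
(a,b)_13: α=1, u≡10; β=0, v≡11 (mod 13); (10|13)=+1, (11|13)=-1; sign (−1)^0·+1^0·-1^1 = -1.
(a,b)_11: α=1, u≡2; β=0, v≡7 (mod 11); (2|11)=-1, (7|11)=-1; sign (−1)^0·-1^0·-1^1 = -1.
(a,b)_2: α=-2, β=-8; u≡1, v≡1 (mod 8); ε(u)ε(v)=0·0, αω(v)=-2·0, βω(u)=-8·0; sum ≡ 0  ⇒  +1.
(a,b)_5: α=3, u≡1; β=-1, v≡3 (mod 5); (1|5)=+1, (3|5)=-1; sign (−1)^0·+1^-1·-1^3 = -1.
(2145, -15 / ℚ) ramifies at {3, 5, 11, 13}: a division algebra.

[3, 5, 11, 13]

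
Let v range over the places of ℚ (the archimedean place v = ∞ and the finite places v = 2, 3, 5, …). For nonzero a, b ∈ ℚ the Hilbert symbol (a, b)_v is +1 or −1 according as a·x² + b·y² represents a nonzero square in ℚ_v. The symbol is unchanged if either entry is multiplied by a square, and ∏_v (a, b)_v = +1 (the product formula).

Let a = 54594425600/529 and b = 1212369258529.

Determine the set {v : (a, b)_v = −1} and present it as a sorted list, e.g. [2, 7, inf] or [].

[37, 47]

(a, b) ≡ (70499, 11913889) mod (ℚ^×)²; places V = {2, 5, 11, 13, 17, 23, 29, 31, 37, 47, ∞}.
(a,b)_29: α=1, u≡28; β=2, v≡23 (mod 29); (28|29)=+1, (23|29)=+1; sign (−1)^0·+1^2·+1^1 = +1.
(a,b)_47: α=0, u≡29; β=1, v≡2 (mod 47); (29|47)=-1, (2|47)=+1; sign (−1)^0·-1^1·+1^0 = -1.
(a,b)_23: α=-2, u≡6; β=0, v≡13 (mod 23); (6|23)=+1, (13|23)=+1; sign (−1)^0·+1^0·+1^-2 = +1.
(a,b)_17: α=1, u≡9; β=1, v≡8 (mod 17); (9|17)=+1, (8|17)=+1; sign (−1)^0·+1^1·+1^1 = +1.
(a,b)_2: α=8, β=0; u≡3, v≡1 (mod 8); ε(u)ε(v)=1·0, αω(v)=8·0, βω(u)=0·1; sum ≡ 0  ⇒  +1.
(a,b)_13: α=1, u≡5; β=1, v≡11 (mod 13); (5|13)=-1, (11|13)=-1; sign (−1)^0·-1^1·-1^1 = +1.
(a,b)_∞: sgn(70499)=+, sgn(11913889)=+, so +1.
(a,b)_11: α=3, u≡8; β=2, v≡1 (mod 11); (8|11)=-1, (1|11)=+1; sign (−1)^0·-1^2·+1^3 = +1.
(a,b)_5: α=2, u≡1; β=0, v≡4 (mod 5); (1|5)=+1, (4|5)=+1; sign (−1)^0·+1^0·+1^2 = +1.
(a,b)_31: α=0, u≡19; β=1, v≡11 (mod 31); (19|31)=+1, (11|31)=-1; sign (−1)^0·+1^1·-1^0 = +1.
(a,b)_37: α=0, u≡31; β=1, v≡31 (mod 37); (31|37)=-1, (31|37)=-1; sign (−1)^0·-1^1·-1^0 = -1.
(70499, 11913889 / ℚ) ramifies at {37, 47}: a division algebra.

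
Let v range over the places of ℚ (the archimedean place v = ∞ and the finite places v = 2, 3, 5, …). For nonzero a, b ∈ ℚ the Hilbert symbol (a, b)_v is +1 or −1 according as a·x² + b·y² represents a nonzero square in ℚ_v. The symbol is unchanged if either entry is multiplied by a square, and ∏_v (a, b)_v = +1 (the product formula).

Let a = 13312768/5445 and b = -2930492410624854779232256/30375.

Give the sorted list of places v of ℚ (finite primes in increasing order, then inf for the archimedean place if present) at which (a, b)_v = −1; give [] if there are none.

[3, 13, 19, 23]

Mod squares: a ≡ 260015, b ≡ -881790. Check v ∈ {∞, 2, 3, 5, 7, 11, 13, 17, 19, 23}.
v=17: a=17^1·(≡10), b=17^1·(≡12) mod 17; (10|17)=-1, (12|17)=-1; (−1)^{1·1·8}·(-1)^1·(-1)^1 = +1.
v=∞: 260015 > 0 and -881790 < 0  ⇒  (a,b)_∞ = +1.
v=2: v_2(a)=8, v_2(b)=23; units ≡ 7, 1 (mod 8); ε·ε+αω+βω = 1·0+8·0+23·0 ≡ 0  ⇒  (a,b)_2 = +1.
v=5: a=5^-1·(≡2), b=5^-3·(≡3) mod 5; (2|5)=-1, (3|5)=-1; (−1)^{-1·-3·2}·(-1)^-3·(-1)^-1 = +1.
v=3: a=3^-2·(≡2), b=3^-5·(≡1) mod 3; (2|3)=-1, (1|3)=+1; (−1)^{-2·-5·1}·(-1)^-5·(+1)^-2 = -1.
v=13: a=13^0·(≡6), b=13^1·(≡9) mod 13; (6|13)=-1, (9|13)=+1; (−1)^{0·1·6}·(-1)^1·(+1)^0 = -1.
v=23: a=23^1·(≡8), b=23^4·(≡7) mod 23; (8|23)=+1, (7|23)=-1; (−1)^{1·4·11}·(+1)^4·(-1)^1 = -1.
v=19: a=19^1·(≡6), b=19^3·(≡4) mod 19; (6|19)=+1, (4|19)=+1; (−1)^{1·3·9}·(+1)^3·(+1)^1 = -1.
v=11: a=11^-2·(≡7), b=11^0·(≡5) mod 11; (7|11)=-1, (5|11)=+1; (−1)^{-2·0·5}·(-1)^0·(+1)^-2 = +1.
v=7: a=7^1·(≡6), b=7^7·(≡2) mod 7; (6|7)=-1, (2|7)=+1; (−1)^{1·7·3}·(-1)^7·(+1)^1 = +1.
|Ram(260015, -881790)| = 4, even; anisotropic at {3, 13, 19, 23}.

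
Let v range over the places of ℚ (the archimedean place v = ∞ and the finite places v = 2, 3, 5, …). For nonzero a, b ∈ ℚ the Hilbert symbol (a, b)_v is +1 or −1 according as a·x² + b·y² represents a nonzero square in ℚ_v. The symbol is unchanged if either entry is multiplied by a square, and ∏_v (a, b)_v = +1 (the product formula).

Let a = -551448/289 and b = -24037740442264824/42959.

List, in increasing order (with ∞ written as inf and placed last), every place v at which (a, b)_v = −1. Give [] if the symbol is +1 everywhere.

[2, 7, 37, inf]

Mod squares: a ≡ -1702, b ≡ -5474. Check v ∈ {∞, 2, 3, 7, 11, 17, 19, 23, 37}.
v=7: a=7^0·(≡6), b=7^-1·(≡1) mod 7; (6|7)=-1, (1|7)=+1; (−1)^{0·-1·3}·(-1)^-1·(+1)^0 = -1.
v=23: a=23^1·(≡1), b=23^3·(≡10) mod 23; (1|23)=+1, (10|23)=-1; (−1)^{1·3·11}·(+1)^3·(-1)^1 = +1.
v=37: a=37^1·(≡36), b=37^4·(≡29) mod 37; (36|37)=+1, (29|37)=-1; (−1)^{1·4·18}·(+1)^4·(-1)^1 = -1.
v=∞: -1702 < 0 and -5474 < 0  ⇒  (a,b)_∞ = -1.
v=11: a=11^0·(≡5), b=11^4·(≡1) mod 11; (5|11)=+1, (1|11)=+1; (−1)^{0·4·5}·(+1)^4·(+1)^0 = +1.
v=3: a=3^4·(≡2), b=3^2·(≡1) mod 3; (2|3)=-1, (1|3)=+1; (−1)^{4·2·1}·(-1)^2·(+1)^4 = +1.
v=17: a=17^-2·(≡15), b=17^-1·(≡8) mod 17; (15|17)=+1, (8|17)=+1; (−1)^{-2·-1·8}·(+1)^-1·(+1)^-2 = +1.
v=2: v_2(a)=3, v_2(b)=3; units ≡ 5, 7 (mod 8); ε·ε+αω+βω = 0·1+3·0+3·1 ≡ 1  ⇒  (a,b)_2 = -1.
v=19: a=19^0·(≡2), b=19^-2·(≡16) mod 19; (2|19)=-1, (16|19)=+1; (−1)^{0·-2·9}·(-1)^-2·(+1)^0 = +1.
Ram(-1702, -5474) = {2, 7, 37, ∞}; no ℚ_2-point on the conic.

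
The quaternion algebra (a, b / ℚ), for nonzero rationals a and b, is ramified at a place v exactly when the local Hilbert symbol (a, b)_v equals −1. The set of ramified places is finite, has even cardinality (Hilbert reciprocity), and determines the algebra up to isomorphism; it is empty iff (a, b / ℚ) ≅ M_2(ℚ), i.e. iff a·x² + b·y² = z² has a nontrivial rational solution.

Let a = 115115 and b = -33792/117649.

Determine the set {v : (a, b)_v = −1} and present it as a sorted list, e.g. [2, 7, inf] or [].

(a, b) ≡ (115115, -33) mod (ℚ^×)²; places V = {2, 3, 5, 7, 11, 13, 23, ∞}.
(a,b)_3: α=0, u≡2; β=1, v≡1 (mod 3); (2|3)=-1, (1|3)=+1; sign (−1)^0·-1^1·+1^0 = -1.
(a,b)_7: α=1, u≡2; β=-6, v≡4 (mod 7); (2|7)=+1, (4|7)=+1; sign (−1)^0·+1^-6·+1^1 = +1.
(a,b)_11: α=1, u≡4; β=1, v≡2 (mod 11); (4|11)=+1, (2|11)=-1; sign (−1)^1·+1^1·-1^1 = +1.
(a,b)_∞: sgn(115115)=+, sgn(-33)=−, so +1.
(a,b)_13: α=1, u≡2; β=0, v≡5 (mod 13); (2|13)=-1, (5|13)=-1; sign (−1)^0·-1^0·-1^1 = -1.
(a,b)_23: α=1, u≡14; β=0, v≡16 (mod 23); (14|23)=-1, (16|23)=+1; sign (−1)^0·-1^0·+1^1 = +1.
(a,b)_5: α=1, u≡3; β=0, v≡2 (mod 5); (3|5)=-1, (2|5)=-1; sign (−1)^0·-1^0·-1^1 = -1.
(a,b)_2: α=0, β=10; u≡3, v≡7 (mod 8); ε(u)ε(v)=1·1, αω(v)=0·0, βω(u)=10·1; sum ≡ 1  ⇒  -1.
(115115, -33 / ℚ) ramifies at {2, 3, 5, 13}: a division algebra.

[2, 3, 5, 13]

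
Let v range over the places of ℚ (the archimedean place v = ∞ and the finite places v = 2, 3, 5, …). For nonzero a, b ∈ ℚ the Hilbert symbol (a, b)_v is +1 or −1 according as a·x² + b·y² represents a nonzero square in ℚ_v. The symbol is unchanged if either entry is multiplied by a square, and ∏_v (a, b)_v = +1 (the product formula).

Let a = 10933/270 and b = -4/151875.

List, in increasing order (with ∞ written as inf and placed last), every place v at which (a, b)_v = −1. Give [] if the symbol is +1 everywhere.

(a, b) ≡ (390, -3) mod (ℚ^×)²; places V = {2, 3, 5, 13, 29, ∞}.
(a,b)_∞: sgn(390)=+, sgn(-3)=−, so +1.
(a,b)_29: α=2, u≡24; β=0, v≡27 (mod 29); (24|29)=+1, (27|29)=-1; sign (−1)^0·+1^0·-1^2 = +1.
(a,b)_5: α=-1, u≡2; β=-4, v≡2 (mod 5); (2|5)=-1, (2|5)=-1; sign (−1)^0·-1^-4·-1^-1 = -1.
(a,b)_13: α=1, u≡10; β=0, v≡1 (mod 13); (10|13)=+1, (1|13)=+1; sign (−1)^0·+1^0·+1^1 = +1.
(a,b)_2: α=-1, β=2; u≡3, v≡5 (mod 8); ε(u)ε(v)=1·0, αω(v)=-1·1, βω(u)=2·1; sum ≡ 1  ⇒  -1.
(a,b)_3: α=-3, u≡1; β=-5, v≡2 (mod 3); (1|3)=+1, (2|3)=-1; sign (−1)^1·+1^-5·-1^-3 = +1.
|Ram(390, -3)| = 2, even; anisotropic at {2, 5}.

[2, 5]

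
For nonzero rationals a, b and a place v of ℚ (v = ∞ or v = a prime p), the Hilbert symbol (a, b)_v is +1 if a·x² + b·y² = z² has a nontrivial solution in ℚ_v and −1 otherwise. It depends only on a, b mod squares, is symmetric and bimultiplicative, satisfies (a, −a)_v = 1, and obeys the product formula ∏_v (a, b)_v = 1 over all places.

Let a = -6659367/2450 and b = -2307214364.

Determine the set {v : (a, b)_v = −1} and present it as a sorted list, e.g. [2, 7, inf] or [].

Mod squares: a ≡ -36894, b ≡ -3413039. Check v ∈ {∞, 2, 3, 5, 7, 11, 13, 17, 19, 23, 29, 43}.
v=29: a=29^0·(≡20), b=29^1·(≡6) mod 29; (20|29)=+1, (6|29)=+1; (−1)^{0·1·14}·(+1)^1·(+1)^0 = +1.
v=5: a=5^-2·(≡1), b=5^0·(≡1) mod 5; (1|5)=+1, (1|5)=+1; (−1)^{-2·0·2}·(+1)^0·(+1)^-2 = +1.
v=13: a=13^1·(≡1), b=13^2·(≡2) mod 13; (1|13)=+1, (2|13)=-1; (−1)^{1·2·6}·(+1)^2·(-1)^1 = -1.
v=7: a=7^-2·(≡6), b=7^1·(≡4) mod 7; (6|7)=-1, (4|7)=+1; (−1)^{-2·1·3}·(-1)^1·(+1)^-2 = -1.
v=19: a=19^2·(≡17), b=19^0·(≡1) mod 19; (17|19)=+1, (1|19)=+1; (−1)^{2·0·9}·(+1)^0·(+1)^2 = +1.
v=23: a=23^0·(≡14), b=23^1·(≡4) mod 23; (14|23)=-1, (4|23)=+1; (−1)^{0·1·11}·(-1)^1·(+1)^0 = -1.
v=17: a=17^0·(≡13), b=17^1·(≡5) mod 17; (13|17)=+1, (5|17)=-1; (−1)^{0·1·8}·(+1)^1·(-1)^0 = +1.
v=2: v_2(a)=-1, v_2(b)=2; units ≡ 1, 1 (mod 8); ε·ε+αω+βω = 0·0+-1·0+2·0 ≡ 0  ⇒  (a,b)_2 = +1.
v=∞: -36894 < 0 and -3413039 < 0  ⇒  (a,b)_∞ = -1.
v=43: a=43^1·(≡26), b=43^1·(≡26) mod 43; (26|43)=-1, (26|43)=-1; (−1)^{1·1·21}·(-1)^1·(-1)^1 = -1.
v=3: a=3^1·(≡2), b=3^0·(≡1) mod 3; (2|3)=-1, (1|3)=+1; (−1)^{1·0·1}·(-1)^0·(+1)^1 = +1.
v=11: a=11^1·(≡4), b=11^0·(≡7) mod 11; (4|11)=+1, (7|11)=-1; (−1)^{1·0·5}·(+1)^0·(-1)^1 = -1.
(-36894, -3413039 / ℚ) ramifies at {7, 11, 13, 23, 43, ∞}: a division algebra.

[7, 11, 13, 23, 43, inf]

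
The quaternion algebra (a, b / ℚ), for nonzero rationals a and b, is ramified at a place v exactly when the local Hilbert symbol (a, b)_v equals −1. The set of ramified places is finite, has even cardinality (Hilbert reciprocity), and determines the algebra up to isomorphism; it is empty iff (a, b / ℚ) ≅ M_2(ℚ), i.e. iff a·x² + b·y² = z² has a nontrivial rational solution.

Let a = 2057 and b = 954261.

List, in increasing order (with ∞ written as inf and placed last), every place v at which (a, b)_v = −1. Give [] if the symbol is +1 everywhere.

[7, 11]

Mod squares: a ≡ 17, b ≡ 1309. Check v ∈ {∞, 2, 3, 7, 11, 17}.
v=17: a=17^1·(≡2), b=17^1·(≡16) mod 17; (2|17)=+1, (16|17)=+1; (−1)^{1·1·8}·(+1)^1·(+1)^1 = +1.
v=7: a=7^0·(≡6), b=7^1·(≡5) mod 7; (6|7)=-1, (5|7)=-1; (−1)^{0·1·3}·(-1)^1·(-1)^0 = -1.
v=2: v_2(a)=0, v_2(b)=0; units ≡ 1, 5 (mod 8); ε·ε+αω+βω = 0·0+0·1+0·0 ≡ 0  ⇒  (a,b)_2 = +1.
v=∞: 17 > 0 and 1309 > 0  ⇒  (a,b)_∞ = +1.
v=3: a=3^0·(≡2), b=3^6·(≡1) mod 3; (2|3)=-1, (1|3)=+1; (−1)^{0·6·1}·(-1)^6·(+1)^0 = +1.
v=11: a=11^2·(≡6), b=11^1·(≡5) mod 11; (6|11)=-1, (5|11)=+1; (−1)^{2·1·5}·(-1)^1·(+1)^2 = -1.
(17, 1309 / ℚ) ramifies at {7, 11}: a division algebra.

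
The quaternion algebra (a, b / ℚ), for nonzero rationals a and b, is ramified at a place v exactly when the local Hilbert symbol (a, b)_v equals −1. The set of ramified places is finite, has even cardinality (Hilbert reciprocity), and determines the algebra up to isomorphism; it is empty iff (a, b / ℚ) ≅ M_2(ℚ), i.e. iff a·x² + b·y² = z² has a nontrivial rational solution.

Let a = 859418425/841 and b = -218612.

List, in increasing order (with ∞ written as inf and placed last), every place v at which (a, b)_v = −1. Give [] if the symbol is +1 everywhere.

(a, b) ≡ (34376737, -54653) mod (ℚ^×)²; places V = {2, 5, 17, 29, 31, 37, 41, 43, ∞}.
(a,b)_∞: sgn(34376737)=+, sgn(-54653)=−, so +1.
(a,b)_17: α=1, u≡11; β=0, v≡8 (mod 17); (11|17)=-1, (8|17)=+1; sign (−1)^0·-1^0·+1^1 = +1.
(a,b)_29: α=-2, u≡3; β=0, v≡19 (mod 29); (3|29)=-1, (19|29)=-1; sign (−1)^0·-1^0·-1^-2 = +1.
(a,b)_37: α=1, u≡15; β=0, v≡21 (mod 37); (15|37)=-1, (21|37)=+1; sign (−1)^0·-1^0·+1^1 = +1.
(a,b)_31: α=1, u≡23; β=1, v≡16 (mod 31); (23|31)=-1, (16|31)=+1; sign (−1)^1·-1^1·+1^1 = +1.
(a,b)_43: α=1, u≡30; β=1, v≡33 (mod 43); (30|43)=-1, (33|43)=-1; sign (−1)^1·-1^1·-1^1 = -1.
(a,b)_5: α=2, u≡2; β=0, v≡3 (mod 5); (2|5)=-1, (3|5)=-1; sign (−1)^0·-1^0·-1^2 = +1.
(a,b)_2: α=0, β=2; u≡1, v≡3 (mod 8); ε(u)ε(v)=0·1, αω(v)=0·1, βω(u)=2·0; sum ≡ 0  ⇒  +1.
(a,b)_41: α=1, u≡22; β=1, v≡39 (mod 41); (22|41)=-1, (39|41)=+1; sign (−1)^0·-1^1·+1^1 = -1.
Ram(34376737, -54653) = {41, 43}; no ℚ_41-point on the conic.

[41, 43]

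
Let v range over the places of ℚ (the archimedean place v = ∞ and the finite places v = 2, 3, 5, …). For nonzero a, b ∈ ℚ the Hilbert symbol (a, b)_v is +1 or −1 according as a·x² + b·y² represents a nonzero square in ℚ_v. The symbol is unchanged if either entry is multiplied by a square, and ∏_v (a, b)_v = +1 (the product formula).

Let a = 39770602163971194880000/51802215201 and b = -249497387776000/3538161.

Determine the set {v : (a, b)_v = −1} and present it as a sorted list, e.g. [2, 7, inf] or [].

[5, 7, 13, 17]

Mod squares: a ≡ 3913, b ≡ -1176910. Check v ∈ {∞, 2, 3, 5, 7, 11, 13, 17, 19, 23, 43}.
v=23: a=23^2·(≡4), b=23^1·(≡14) mod 23; (4|23)=+1, (14|23)=-1; (−1)^{2·1·11}·(+1)^1·(-1)^2 = +1.
v=2: v_2(a)=18, v_2(b)=11; units ≡ 1, 1 (mod 8); ε·ε+αω+βω = 0·0+18·0+11·0 ≡ 0  ⇒  (a,b)_2 = +1.
v=11: a=11^-6·(≡7), b=11^-2·(≡7) mod 11; (7|11)=-1, (7|11)=-1; (−1)^{-6·-2·5}·(-1)^-2·(-1)^-6 = +1.
v=13: a=13^3·(≡11), b=13^2·(≡8) mod 13; (11|13)=-1, (8|13)=-1; (−1)^{3·2·6}·(-1)^2·(-1)^3 = -1.
v=5: a=5^4·(≡3), b=5^3·(≡2) mod 5; (3|5)=-1, (2|5)=-1; (−1)^{4·3·2}·(-1)^3·(-1)^4 = -1.
v=43: a=43^1·(≡18), b=43^1·(≡10) mod 43; (18|43)=-1, (10|43)=+1; (−1)^{1·1·21}·(-1)^1·(+1)^1 = +1.
v=∞: 3913 > 0 and -1176910 < 0  ⇒  (a,b)_∞ = +1.
v=7: a=7^5·(≡6), b=7^3·(≡6) mod 7; (6|7)=-1, (6|7)=-1; (−1)^{5·3·3}·(-1)^3·(-1)^5 = -1.
v=19: a=19^-2·(≡14), b=19^-2·(≡11) mod 19; (14|19)=-1, (11|19)=+1; (−1)^{-2·-2·9}·(-1)^-2·(+1)^-2 = +1.
v=17: a=17^2·(≡14), b=17^1·(≡12) mod 17; (14|17)=-1, (12|17)=-1; (−1)^{2·1·8}·(-1)^1·(-1)^2 = -1.
v=3: a=3^-4·(≡1), b=3^-4·(≡2) mod 3; (1|3)=+1, (2|3)=-1; (−1)^{-4·-4·1}·(+1)^-4·(-1)^-4 = +1.
|Ram(3913, -1176910)| = 4, even; anisotropic at {5, 7, 13, 17}.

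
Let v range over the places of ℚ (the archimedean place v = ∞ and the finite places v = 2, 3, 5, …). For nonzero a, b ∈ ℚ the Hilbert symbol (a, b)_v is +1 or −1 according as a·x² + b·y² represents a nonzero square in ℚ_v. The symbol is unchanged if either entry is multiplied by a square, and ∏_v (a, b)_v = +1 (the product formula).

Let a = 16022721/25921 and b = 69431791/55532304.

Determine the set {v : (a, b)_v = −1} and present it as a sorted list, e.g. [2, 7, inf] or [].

(a, b) ≡ (561, 2431) mod (ℚ^×)²; places V = {2, 3, 7, 11, 13, 17, 23, ∞}.
(a,b)_11: α=1, u≡7; β=1, v≡9 (mod 11); (7|11)=-1, (9|11)=+1; sign (−1)^1·-1^1·+1^1 = +1.
(a,b)_13: α=4, u≡11; β=5, v≡2 (mod 13); (11|13)=-1, (2|13)=-1; sign (−1)^0·-1^5·-1^4 = -1.
(a,b)_3: α=1, u≡1; β=-8, v≡1 (mod 3); (1|3)=+1, (1|3)=+1; sign (−1)^0·+1^-8·+1^1 = +1.
(a,b)_7: α=-2, u≡2; β=0, v≡1 (mod 7); (2|7)=+1, (1|7)=+1; sign (−1)^0·+1^0·+1^-2 = +1.
(a,b)_2: α=0, β=-4; u≡1, v≡7 (mod 8); ε(u)ε(v)=0·1, αω(v)=0·0, βω(u)=-4·0; sum ≡ 0  ⇒  +1.
(a,b)_17: α=1, u≡13; β=1, v≡12 (mod 17); (13|17)=+1, (12|17)=-1; sign (−1)^0·+1^1·-1^1 = -1.
(a,b)_23: α=-2, u≡8; β=-2, v≡3 (mod 23); (8|23)=+1, (3|23)=+1; sign (−1)^0·+1^-2·+1^-2 = +1.
(a,b)_∞: sgn(561)=+, sgn(2431)=+, so +1.
|Ram(561, 2431)| = 2, even; anisotropic at {13, 17}.

[13, 17]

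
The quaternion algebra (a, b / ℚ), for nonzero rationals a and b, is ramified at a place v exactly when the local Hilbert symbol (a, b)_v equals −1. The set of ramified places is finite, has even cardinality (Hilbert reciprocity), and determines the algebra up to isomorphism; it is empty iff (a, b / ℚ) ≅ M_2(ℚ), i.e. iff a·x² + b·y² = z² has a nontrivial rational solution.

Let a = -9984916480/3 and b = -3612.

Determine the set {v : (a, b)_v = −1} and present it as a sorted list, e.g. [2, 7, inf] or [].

[3, 5, 11, 31, 43, inf]

Mod squares: a ≡ -29252685, b ≡ -903. Check v ∈ {∞, 2, 3, 5, 7, 11, 19, 31, 43}.
v=∞: -29252685 < 0 and -903 < 0  ⇒  (a,b)_∞ = -1.
v=7: a=7^1·(≡3), b=7^1·(≡2) mod 7; (3|7)=-1, (2|7)=+1; (−1)^{1·1·3}·(-1)^1·(+1)^1 = +1.
v=2: v_2(a)=10, v_2(b)=2; units ≡ 3, 1 (mod 8); ε·ε+αω+βω = 1·0+10·0+2·1 ≡ 0  ⇒  (a,b)_2 = +1.
v=19: a=19^1·(≡10), b=19^0·(≡17) mod 19; (10|19)=-1, (17|19)=+1; (−1)^{1·0·9}·(-1)^0·(+1)^1 = +1.
v=43: a=43^1·(≡12), b=43^1·(≡2) mod 43; (12|43)=-1, (2|43)=-1; (−1)^{1·1·21}·(-1)^1·(-1)^1 = -1.
v=3: a=3^-1·(≡2), b=3^1·(≡2) mod 3; (2|3)=-1, (2|3)=-1; (−1)^{-1·1·1}·(-1)^1·(-1)^-1 = -1.
v=31: a=31^1·(≡4), b=31^0·(≡15) mod 31; (4|31)=+1, (15|31)=-1; (−1)^{1·0·15}·(+1)^0·(-1)^1 = -1.
v=5: a=5^1·(≡3), b=5^0·(≡3) mod 5; (3|5)=-1, (3|5)=-1; (−1)^{1·0·2}·(-1)^0·(-1)^1 = -1.
v=11: a=11^1·(≡4), b=11^0·(≡7) mod 11; (4|11)=+1, (7|11)=-1; (−1)^{1·0·5}·(+1)^0·(-1)^1 = -1.
|Ram(-29252685, -903)| = 6, even; anisotropic at {3, 5, 11, 31, 43, ∞}.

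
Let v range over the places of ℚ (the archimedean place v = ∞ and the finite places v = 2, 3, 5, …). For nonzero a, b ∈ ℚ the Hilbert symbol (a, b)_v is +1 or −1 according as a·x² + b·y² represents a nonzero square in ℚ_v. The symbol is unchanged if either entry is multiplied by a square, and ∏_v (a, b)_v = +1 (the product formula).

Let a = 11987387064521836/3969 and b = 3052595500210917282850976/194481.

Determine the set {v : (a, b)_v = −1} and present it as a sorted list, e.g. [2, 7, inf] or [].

Mod squares: a ≡ 187891, b ≡ 986. Check v ∈ {∞, 2, 3, 7, 11, 17, 19, 23, 29, 31}.
v=3: a=3^-4·(≡1), b=3^-4·(≡2) mod 3; (1|3)=+1, (2|3)=-1; (−1)^{-4·-4·1}·(+1)^-4·(-1)^-4 = +1.
v=17: a=17^4·(≡11), b=17^7·(≡14) mod 17; (11|17)=-1, (14|17)=-1; (−1)^{4·7·8}·(-1)^7·(-1)^4 = -1.
v=31: a=31^1·(≡2), b=31^2·(≡7) mod 31; (2|31)=+1, (7|31)=+1; (−1)^{1·2·15}·(+1)^2·(+1)^1 = +1.
v=∞: 187891 > 0 and 986 > 0  ⇒  (a,b)_∞ = +1.
v=23: a=23^2·(≡16), b=23^2·(≡20) mod 23; (16|23)=+1, (20|23)=-1; (−1)^{2·2·11}·(+1)^2·(-1)^2 = +1.
v=11: a=11^1·(≡5), b=11^2·(≡6) mod 11; (5|11)=+1, (6|11)=-1; (−1)^{1·2·5}·(+1)^2·(-1)^1 = -1.
v=2: v_2(a)=2, v_2(b)=5; units ≡ 3, 5 (mod 8); ε·ε+αω+βω = 1·0+2·1+5·1 ≡ 1  ⇒  (a,b)_2 = -1.
v=29: a=29^1·(≡10), b=29^1·(≡25) mod 29; (10|29)=-1, (25|29)=+1; (−1)^{1·1·14}·(-1)^1·(+1)^1 = -1.
v=19: a=19^3·(≡9), b=19^4·(≡4) mod 19; (9|19)=+1, (4|19)=+1; (−1)^{3·4·9}·(+1)^4·(+1)^3 = +1.
v=7: a=7^-2·(≡4), b=7^-4·(≡5) mod 7; (4|7)=+1, (5|7)=-1; (−1)^{-2·-4·3}·(+1)^-4·(-1)^-2 = +1.
Ram(187891, 986) = {2, 11, 17, 29}; no ℚ_2-point on the conic.

[2, 11, 17, 29]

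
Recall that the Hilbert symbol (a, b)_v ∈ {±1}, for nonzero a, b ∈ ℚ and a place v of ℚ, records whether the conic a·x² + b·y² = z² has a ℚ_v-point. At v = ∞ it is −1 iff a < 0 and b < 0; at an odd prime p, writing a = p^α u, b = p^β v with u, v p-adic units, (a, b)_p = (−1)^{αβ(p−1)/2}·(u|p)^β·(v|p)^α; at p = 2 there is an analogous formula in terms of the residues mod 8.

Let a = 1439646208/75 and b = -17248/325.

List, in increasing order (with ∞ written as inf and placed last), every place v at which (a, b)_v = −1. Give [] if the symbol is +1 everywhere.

[2, 3, 11, 13]

(a, b) ≡ (6006, -286) mod (ℚ^×)²; places V = {2, 3, 5, 7, 11, 13, 53, ∞}.
(a,b)_5: α=-2, u≡1; β=-2, v≡4 (mod 5); (1|5)=+1, (4|5)=+1; sign (−1)^0·+1^-2·+1^-2 = +1.
(a,b)_53: α=2, u≡29; β=0, v≡27 (mod 53); (29|53)=+1, (27|53)=-1; sign (−1)^0·+1^0·-1^2 = +1.
(a,b)_2: α=9, β=5; u≡3, v≡1 (mod 8); ε(u)ε(v)=1·0, αω(v)=9·0, βω(u)=5·1; sum ≡ 1  ⇒  -1.
(a,b)_7: α=1, u≡4; β=2, v≡4 (mod 7); (4|7)=+1, (4|7)=+1; sign (−1)^0·+1^2·+1^1 = +1.
(a,b)_11: α=1, u≡8; β=1, v≡10 (mod 11); (8|11)=-1, (10|11)=-1; sign (−1)^1·-1^1·-1^1 = -1.
(a,b)_13: α=1, u≡6; β=-1, v≡10 (mod 13); (6|13)=-1, (10|13)=+1; sign (−1)^0·-1^-1·+1^1 = -1.
(a,b)_3: α=-1, u≡1; β=0, v≡2 (mod 3); (1|3)=+1, (2|3)=-1; sign (−1)^0·+1^0·-1^-1 = -1.
(a,b)_∞: sgn(6006)=+, sgn(-286)=−, so +1.
Ram(6006, -286) = {2, 3, 11, 13}; no ℚ_2-point on the conic.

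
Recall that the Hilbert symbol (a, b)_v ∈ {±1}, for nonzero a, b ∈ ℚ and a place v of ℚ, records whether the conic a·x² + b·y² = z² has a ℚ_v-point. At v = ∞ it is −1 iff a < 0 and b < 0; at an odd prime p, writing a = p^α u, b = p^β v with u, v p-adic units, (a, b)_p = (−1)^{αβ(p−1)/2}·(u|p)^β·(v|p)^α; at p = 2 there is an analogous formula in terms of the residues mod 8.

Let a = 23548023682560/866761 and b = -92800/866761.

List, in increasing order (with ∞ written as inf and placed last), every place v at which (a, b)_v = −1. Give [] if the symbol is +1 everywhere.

[2, 5, 17, 29]

Mod squares: a ≡ 7990, b ≡ -58. Check v ∈ {∞, 2, 3, 5, 7, 13, 17, 19, 29, 47}.
v=2: v_2(a)=9, v_2(b)=7; units ≡ 3, 3 (mod 8); ε·ε+αω+βω = 1·1+9·1+7·1 ≡ 1  ⇒  (a,b)_2 = -1.
v=5: a=5^1·(≡2), b=5^2·(≡3) mod 5; (2|5)=-1, (3|5)=-1; (−1)^{1·2·2}·(-1)^2·(-1)^1 = -1.
v=3: a=3^4·(≡1), b=3^0·(≡2) mod 3; (1|3)=+1, (2|3)=-1; (−1)^{4·0·1}·(+1)^0·(-1)^4 = +1.
v=29: a=29^2·(≡11), b=29^1·(≡15) mod 29; (11|29)=-1, (15|29)=-1; (−1)^{2·1·14}·(-1)^1·(-1)^2 = -1.
v=7: a=7^-4·(≡5), b=7^-4·(≡5) mod 7; (5|7)=-1, (5|7)=-1; (−1)^{-4·-4·3}·(-1)^-4·(-1)^-4 = +1.
v=∞: 7990 > 0 and -58 < 0  ⇒  (a,b)_∞ = +1.
v=47: a=47^1·(≡45), b=47^0·(≡27) mod 47; (45|47)=-1, (27|47)=+1; (−1)^{1·0·23}·(-1)^0·(+1)^1 = +1.
v=19: a=19^-2·(≡14), b=19^-2·(≡13) mod 19; (14|19)=-1, (13|19)=-1; (−1)^{-2·-2·9}·(-1)^-2·(-1)^-2 = +1.
v=13: a=13^2·(≡6), b=13^0·(≡6) mod 13; (6|13)=-1, (6|13)=-1; (−1)^{2·0·6}·(-1)^0·(-1)^2 = +1.
v=17: a=17^1·(≡5), b=17^0·(≡14) mod 17; (5|17)=-1, (14|17)=-1; (−1)^{1·0·8}·(-1)^0·(-1)^1 = -1.
(7990, -58 / ℚ) ramifies at {2, 5, 17, 29}: a division algebra.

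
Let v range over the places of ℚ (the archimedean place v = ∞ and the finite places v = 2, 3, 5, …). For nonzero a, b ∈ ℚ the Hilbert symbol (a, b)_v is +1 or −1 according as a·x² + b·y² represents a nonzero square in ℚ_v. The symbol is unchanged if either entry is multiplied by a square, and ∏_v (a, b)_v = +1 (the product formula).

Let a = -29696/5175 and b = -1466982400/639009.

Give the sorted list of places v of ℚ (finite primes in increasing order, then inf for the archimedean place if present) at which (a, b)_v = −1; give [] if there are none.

Mod squares: a ≡ -667, b ≡ -2306486. Check v ∈ {∞, 2, 3, 5, 7, 13, 19, 23, 29}.
v=13: a=13^0·(≡9), b=13^1·(≡7) mod 13; (9|13)=+1, (7|13)=-1; (−1)^{0·1·6}·(+1)^1·(-1)^0 = +1.
v=19: a=19^0·(≡11), b=19^1·(≡16) mod 19; (11|19)=+1, (16|19)=+1; (−1)^{0·1·9}·(+1)^1·(+1)^0 = +1.
v=∞: -667 < 0 and -2306486 < 0  ⇒  (a,b)_∞ = -1.
v=2: v_2(a)=10, v_2(b)=13; units ≡ 5, 5 (mod 8); ε·ε+αω+βω = 0·0+10·1+13·1 ≡ 1  ⇒  (a,b)_2 = -1.
v=29: a=29^1·(≡6), b=29^1·(≡5) mod 29; (6|29)=+1, (5|29)=+1; (−1)^{1·1·14}·(+1)^1·(+1)^1 = +1.
v=23: a=23^-1·(≡19), b=23^-1·(≡11) mod 23; (19|23)=-1, (11|23)=-1; (−1)^{-1·-1·11}·(-1)^-1·(-1)^-1 = -1.
v=7: a=7^0·(≡6), b=7^-3·(≡5) mod 7; (6|7)=-1, (5|7)=-1; (−1)^{0·-3·3}·(-1)^-3·(-1)^0 = -1.
v=3: a=3^-2·(≡2), b=3^-4·(≡1) mod 3; (2|3)=-1, (1|3)=+1; (−1)^{-2·-4·1}·(-1)^-4·(+1)^-2 = +1.
v=5: a=5^-2·(≡2), b=5^2·(≡1) mod 5; (2|5)=-1, (1|5)=+1; (−1)^{-2·2·2}·(-1)^2·(+1)^-2 = +1.
|Ram(-667, -2306486)| = 4, even; anisotropic at {2, 7, 23, ∞}.

[2, 7, 23, inf]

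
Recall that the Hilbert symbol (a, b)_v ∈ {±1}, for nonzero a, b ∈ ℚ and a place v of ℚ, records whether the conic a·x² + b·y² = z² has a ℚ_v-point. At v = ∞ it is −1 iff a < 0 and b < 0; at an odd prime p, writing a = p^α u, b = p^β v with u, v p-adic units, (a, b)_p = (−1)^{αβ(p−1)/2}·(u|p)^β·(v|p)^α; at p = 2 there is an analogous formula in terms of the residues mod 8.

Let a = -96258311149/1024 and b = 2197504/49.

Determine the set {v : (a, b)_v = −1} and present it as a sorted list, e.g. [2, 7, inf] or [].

(a, b) ≡ (-629629, 2146) mod (ℚ^×)²; places V = {2, 7, 11, 13, 17, 23, 29, 37, ∞}.
(a,b)_23: α=2, u≡11; β=0, v≡5 (mod 23); (11|23)=-1, (5|23)=-1; sign (−1)^0·-1^0·-1^2 = +1.
(a,b)_29: α=0, u≡11; β=1, v≡13 (mod 29); (11|29)=-1, (13|29)=+1; sign (−1)^0·-1^1·+1^0 = -1.
(a,b)_17: α=3, u≡3; β=0, v≡9 (mod 17); (3|17)=-1, (9|17)=+1; sign (−1)^0·-1^0·+1^3 = +1.
(a,b)_2: α=-10, β=11; u≡3, v≡1 (mod 8); ε(u)ε(v)=1·0, αω(v)=-10·0, βω(u)=11·1; sum ≡ 1  ⇒  -1.
(a,b)_7: α=1, u≡5; β=-2, v≡1 (mod 7); (5|7)=-1, (1|7)=+1; sign (−1)^0·-1^-2·+1^1 = +1.
(a,b)_13: α=1, u≡7; β=0, v≡1 (mod 13); (7|13)=-1, (1|13)=+1; sign (−1)^0·-1^0·+1^1 = +1.
(a,b)_∞: sgn(-629629)=−, sgn(2146)=+, so +1.
(a,b)_11: α=1, u≡4; β=0, v≡9 (mod 11); (4|11)=+1, (9|11)=+1; sign (−1)^0·+1^0·+1^1 = +1.
(a,b)_37: α=1, u≡10; β=1, v≡16 (mod 37); (10|37)=+1, (16|37)=+1; sign (−1)^0·+1^1·+1^1 = +1.
Ram(-629629, 2146) = {2, 29}; no ℚ_2-point on the conic.

[2, 29]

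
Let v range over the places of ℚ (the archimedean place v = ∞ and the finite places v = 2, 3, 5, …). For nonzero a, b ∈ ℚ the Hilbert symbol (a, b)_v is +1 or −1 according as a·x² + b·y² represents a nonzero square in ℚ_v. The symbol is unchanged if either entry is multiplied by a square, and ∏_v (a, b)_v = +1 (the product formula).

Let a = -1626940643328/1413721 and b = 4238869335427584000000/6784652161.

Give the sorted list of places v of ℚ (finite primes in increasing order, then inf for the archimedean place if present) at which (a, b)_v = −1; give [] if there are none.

[3, 11]

Mod squares: a ≡ -21318, b ≡ 11594. Check v ∈ {∞, 2, 3, 5, 7, 11, 13, 17, 19, 29, 31, 41}.
v=13: a=13^2·(≡11), b=13^2·(≡5) mod 13; (11|13)=-1, (5|13)=-1; (−1)^{2·2·6}·(-1)^2·(-1)^2 = +1.
v=17: a=17^1·(≡16), b=17^3·(≡1) mod 17; (16|17)=+1, (1|17)=+1; (−1)^{1·3·8}·(+1)^3·(+1)^1 = +1.
v=19: a=19^1·(≡14), b=19^2·(≡17) mod 19; (14|19)=-1, (17|19)=+1; (−1)^{1·2·9}·(-1)^2·(+1)^1 = +1.
v=∞: -21318 < 0 and 11594 > 0  ⇒  (a,b)_∞ = +1.
v=11: a=11^1·(≡3), b=11^1·(≡4) mod 11; (3|11)=+1, (4|11)=+1; (−1)^{1·1·5}·(+1)^1·(+1)^1 = -1.
v=3: a=3^3·(≡1), b=3^4·(≡2) mod 3; (1|3)=+1, (2|3)=-1; (−1)^{3·4·1}·(+1)^4·(-1)^3 = -1.
v=29: a=29^-2·(≡2), b=29^0·(≡9) mod 29; (2|29)=-1, (9|29)=+1; (−1)^{-2·0·14}·(-1)^0·(+1)^-2 = +1.
v=41: a=41^-2·(≡36), b=41^-4·(≡23) mod 41; (36|41)=+1, (23|41)=+1; (−1)^{-2·-4·20}·(+1)^-4·(+1)^-2 = +1.
v=7: a=7^2·(≡2), b=7^-4·(≡4) mod 7; (2|7)=+1, (4|7)=+1; (−1)^{2·-4·3}·(+1)^-4·(+1)^2 = +1.
v=2: v_2(a)=11, v_2(b)=15; units ≡ 5, 5 (mod 8); ε·ε+αω+βω = 0·0+11·1+15·1 ≡ 0  ⇒  (a,b)_2 = +1.
v=31: a=31^0·(≡4), b=31^1·(≡1) mod 31; (4|31)=+1, (1|31)=+1; (−1)^{0·1·15}·(+1)^1·(+1)^0 = +1.
v=5: a=5^0·(≡2), b=5^6·(≡1) mod 5; (2|5)=-1, (1|5)=+1; (−1)^{0·6·2}·(-1)^6·(+1)^0 = +1.
|Ram(-21318, 11594)| = 2, even; anisotropic at {3, 11}.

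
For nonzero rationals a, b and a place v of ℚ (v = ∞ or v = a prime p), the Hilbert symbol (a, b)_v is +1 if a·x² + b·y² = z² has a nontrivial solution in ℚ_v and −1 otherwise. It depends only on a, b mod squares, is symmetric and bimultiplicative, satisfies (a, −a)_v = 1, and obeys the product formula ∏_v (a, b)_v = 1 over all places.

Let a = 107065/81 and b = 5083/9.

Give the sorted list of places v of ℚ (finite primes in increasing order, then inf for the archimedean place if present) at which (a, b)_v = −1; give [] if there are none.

Mod squares: a ≡ 2185, b ≡ 5083. Check v ∈ {∞, 2, 3, 5, 7, 13, 17, 19, 23}.
v=∞: 2185 > 0 and 5083 > 0  ⇒  (a,b)_∞ = +1.
v=17: a=17^0·(≡13), b=17^1·(≡3) mod 17; (13|17)=+1, (3|17)=-1; (−1)^{0·1·8}·(+1)^1·(-1)^0 = +1.
v=23: a=23^1·(≡18), b=23^1·(≡22) mod 23; (18|23)=+1, (22|23)=-1; (−1)^{1·1·11}·(+1)^1·(-1)^1 = +1.
v=2: v_2(a)=0, v_2(b)=0; units ≡ 1, 3 (mod 8); ε·ε+αω+βω = 0·1+0·1+0·0 ≡ 0  ⇒  (a,b)_2 = +1.
v=19: a=19^1·(≡6), b=19^0·(≡18) mod 19; (6|19)=+1, (18|19)=-1; (−1)^{1·0·9}·(+1)^0·(-1)^1 = -1.
v=13: a=13^0·(≡12), b=13^1·(≡3) mod 13; (12|13)=+1, (3|13)=+1; (−1)^{0·1·6}·(+1)^1·(+1)^0 = +1.
v=3: a=3^-4·(≡1), b=3^-2·(≡1) mod 3; (1|3)=+1, (1|3)=+1; (−1)^{-4·-2·1}·(+1)^-2·(+1)^-4 = +1.
v=7: a=7^2·(≡2), b=7^0·(≡4) mod 7; (2|7)=+1, (4|7)=+1; (−1)^{2·0·3}·(+1)^0·(+1)^2 = +1.
v=5: a=5^1·(≡3), b=5^0·(≡2) mod 5; (3|5)=-1, (2|5)=-1; (−1)^{1·0·2}·(-1)^0·(-1)^1 = -1.
|Ram(2185, 5083)| = 2, even; anisotropic at {5, 19}.

[5, 19]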